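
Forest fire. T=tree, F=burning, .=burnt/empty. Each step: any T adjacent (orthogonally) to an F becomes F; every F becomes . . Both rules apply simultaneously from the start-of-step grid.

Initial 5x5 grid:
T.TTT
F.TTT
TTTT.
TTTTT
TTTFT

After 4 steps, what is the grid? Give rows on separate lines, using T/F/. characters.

Step 1: 5 trees catch fire, 2 burn out
  F.TTT
  ..TTT
  FTTT.
  TTTFT
  TTF.F
Step 2: 6 trees catch fire, 5 burn out
  ..TTT
  ..TTT
  .FTF.
  FTF.F
  TF...
Step 3: 4 trees catch fire, 6 burn out
  ..TTT
  ..TFT
  ..F..
  .F...
  F....
Step 4: 3 trees catch fire, 4 burn out
  ..TFT
  ..F.F
  .....
  .....
  .....

..TFT
..F.F
.....
.....
.....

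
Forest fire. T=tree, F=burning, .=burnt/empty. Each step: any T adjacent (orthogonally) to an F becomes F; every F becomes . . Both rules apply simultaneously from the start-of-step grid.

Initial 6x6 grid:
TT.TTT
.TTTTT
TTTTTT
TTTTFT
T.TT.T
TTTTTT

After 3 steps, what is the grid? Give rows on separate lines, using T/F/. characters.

Step 1: 3 trees catch fire, 1 burn out
  TT.TTT
  .TTTTT
  TTTTFT
  TTTF.F
  T.TT.T
  TTTTTT
Step 2: 6 trees catch fire, 3 burn out
  TT.TTT
  .TTTFT
  TTTF.F
  TTF...
  T.TF.F
  TTTTTT
Step 3: 8 trees catch fire, 6 burn out
  TT.TFT
  .TTF.F
  TTF...
  TF....
  T.F...
  TTTFTF

TT.TFT
.TTF.F
TTF...
TF....
T.F...
TTTFTF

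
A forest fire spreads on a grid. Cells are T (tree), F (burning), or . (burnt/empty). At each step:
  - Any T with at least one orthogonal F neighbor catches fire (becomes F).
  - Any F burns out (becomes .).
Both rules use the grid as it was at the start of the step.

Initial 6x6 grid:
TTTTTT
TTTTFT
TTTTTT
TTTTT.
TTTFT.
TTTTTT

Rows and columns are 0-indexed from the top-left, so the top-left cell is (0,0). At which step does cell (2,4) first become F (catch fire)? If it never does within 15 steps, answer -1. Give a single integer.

Step 1: cell (2,4)='F' (+8 fires, +2 burnt)
  -> target ignites at step 1
Step 2: cell (2,4)='.' (+10 fires, +8 burnt)
Step 3: cell (2,4)='.' (+7 fires, +10 burnt)
Step 4: cell (2,4)='.' (+5 fires, +7 burnt)
Step 5: cell (2,4)='.' (+2 fires, +5 burnt)
Step 6: cell (2,4)='.' (+0 fires, +2 burnt)
  fire out at step 6

1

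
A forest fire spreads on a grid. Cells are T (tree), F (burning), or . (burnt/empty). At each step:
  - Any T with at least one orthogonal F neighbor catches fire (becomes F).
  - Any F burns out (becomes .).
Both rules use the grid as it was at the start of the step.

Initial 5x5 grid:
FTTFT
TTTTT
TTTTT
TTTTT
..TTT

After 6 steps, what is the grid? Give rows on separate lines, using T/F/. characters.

Step 1: 5 trees catch fire, 2 burn out
  .FF.F
  FTTFT
  TTTTT
  TTTTT
  ..TTT
Step 2: 5 trees catch fire, 5 burn out
  .....
  .FF.F
  FTTFT
  TTTTT
  ..TTT
Step 3: 5 trees catch fire, 5 burn out
  .....
  .....
  .FF.F
  FTTFT
  ..TTT
Step 4: 4 trees catch fire, 5 burn out
  .....
  .....
  .....
  .FF.F
  ..TFT
Step 5: 2 trees catch fire, 4 burn out
  .....
  .....
  .....
  .....
  ..F.F
Step 6: 0 trees catch fire, 2 burn out
  .....
  .....
  .....
  .....
  .....

.....
.....
.....
.....
.....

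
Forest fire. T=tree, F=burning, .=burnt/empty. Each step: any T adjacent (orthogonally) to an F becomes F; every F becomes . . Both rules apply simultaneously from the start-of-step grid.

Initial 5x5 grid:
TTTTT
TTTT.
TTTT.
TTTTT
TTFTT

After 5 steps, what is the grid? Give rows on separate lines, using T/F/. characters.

Step 1: 3 trees catch fire, 1 burn out
  TTTTT
  TTTT.
  TTTT.
  TTFTT
  TF.FT
Step 2: 5 trees catch fire, 3 burn out
  TTTTT
  TTTT.
  TTFT.
  TF.FT
  F...F
Step 3: 5 trees catch fire, 5 burn out
  TTTTT
  TTFT.
  TF.F.
  F...F
  .....
Step 4: 4 trees catch fire, 5 burn out
  TTFTT
  TF.F.
  F....
  .....
  .....
Step 5: 3 trees catch fire, 4 burn out
  TF.FT
  F....
  .....
  .....
  .....

TF.FT
F....
.....
.....
.....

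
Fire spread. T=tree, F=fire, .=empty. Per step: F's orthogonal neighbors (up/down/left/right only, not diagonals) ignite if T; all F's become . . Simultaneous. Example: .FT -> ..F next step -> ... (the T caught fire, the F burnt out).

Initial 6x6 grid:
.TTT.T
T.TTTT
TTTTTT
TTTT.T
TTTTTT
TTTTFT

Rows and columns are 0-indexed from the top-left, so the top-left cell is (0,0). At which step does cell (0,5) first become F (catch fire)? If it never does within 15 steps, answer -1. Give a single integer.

Step 1: cell (0,5)='T' (+3 fires, +1 burnt)
Step 2: cell (0,5)='T' (+3 fires, +3 burnt)
Step 3: cell (0,5)='T' (+4 fires, +3 burnt)
Step 4: cell (0,5)='T' (+5 fires, +4 burnt)
Step 5: cell (0,5)='T' (+6 fires, +5 burnt)
Step 6: cell (0,5)='F' (+6 fires, +6 burnt)
  -> target ignites at step 6
Step 7: cell (0,5)='.' (+2 fires, +6 burnt)
Step 8: cell (0,5)='.' (+2 fires, +2 burnt)
Step 9: cell (0,5)='.' (+0 fires, +2 burnt)
  fire out at step 9

6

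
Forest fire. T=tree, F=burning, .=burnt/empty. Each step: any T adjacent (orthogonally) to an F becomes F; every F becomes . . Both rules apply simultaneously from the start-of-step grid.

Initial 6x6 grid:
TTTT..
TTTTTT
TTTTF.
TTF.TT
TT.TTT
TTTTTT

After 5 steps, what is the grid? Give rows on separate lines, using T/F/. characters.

Step 1: 5 trees catch fire, 2 burn out
  TTTT..
  TTTTFT
  TTFF..
  TF..FT
  TT.TTT
  TTTTTT
Step 2: 8 trees catch fire, 5 burn out
  TTTT..
  TTFF.F
  TF....
  F....F
  TF.TFT
  TTTTTT
Step 3: 9 trees catch fire, 8 burn out
  TTFF..
  TF....
  F.....
  ......
  F..F.F
  TFTTFT
Step 4: 6 trees catch fire, 9 burn out
  TF....
  F.....
  ......
  ......
  ......
  F.FF.F
Step 5: 1 trees catch fire, 6 burn out
  F.....
  ......
  ......
  ......
  ......
  ......

F.....
......
......
......
......
......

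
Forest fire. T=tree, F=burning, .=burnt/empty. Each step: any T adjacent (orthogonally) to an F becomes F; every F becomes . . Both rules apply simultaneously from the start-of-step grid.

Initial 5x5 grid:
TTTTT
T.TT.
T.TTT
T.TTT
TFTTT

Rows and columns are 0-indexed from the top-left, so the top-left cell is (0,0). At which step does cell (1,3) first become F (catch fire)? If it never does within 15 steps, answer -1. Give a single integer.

Step 1: cell (1,3)='T' (+2 fires, +1 burnt)
Step 2: cell (1,3)='T' (+3 fires, +2 burnt)
Step 3: cell (1,3)='T' (+4 fires, +3 burnt)
Step 4: cell (1,3)='T' (+4 fires, +4 burnt)
Step 5: cell (1,3)='F' (+4 fires, +4 burnt)
  -> target ignites at step 5
Step 6: cell (1,3)='.' (+2 fires, +4 burnt)
Step 7: cell (1,3)='.' (+1 fires, +2 burnt)
Step 8: cell (1,3)='.' (+0 fires, +1 burnt)
  fire out at step 8

5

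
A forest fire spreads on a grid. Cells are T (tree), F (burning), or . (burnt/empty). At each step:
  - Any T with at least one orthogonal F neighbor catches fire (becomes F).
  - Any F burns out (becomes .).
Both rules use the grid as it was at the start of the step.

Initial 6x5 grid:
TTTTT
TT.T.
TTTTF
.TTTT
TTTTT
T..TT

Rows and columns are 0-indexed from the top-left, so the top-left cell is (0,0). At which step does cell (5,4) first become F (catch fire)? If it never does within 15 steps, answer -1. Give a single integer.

Step 1: cell (5,4)='T' (+2 fires, +1 burnt)
Step 2: cell (5,4)='T' (+4 fires, +2 burnt)
Step 3: cell (5,4)='F' (+5 fires, +4 burnt)
  -> target ignites at step 3
Step 4: cell (5,4)='.' (+7 fires, +5 burnt)
Step 5: cell (5,4)='.' (+3 fires, +7 burnt)
Step 6: cell (5,4)='.' (+2 fires, +3 burnt)
Step 7: cell (5,4)='.' (+1 fires, +2 burnt)
Step 8: cell (5,4)='.' (+0 fires, +1 burnt)
  fire out at step 8

3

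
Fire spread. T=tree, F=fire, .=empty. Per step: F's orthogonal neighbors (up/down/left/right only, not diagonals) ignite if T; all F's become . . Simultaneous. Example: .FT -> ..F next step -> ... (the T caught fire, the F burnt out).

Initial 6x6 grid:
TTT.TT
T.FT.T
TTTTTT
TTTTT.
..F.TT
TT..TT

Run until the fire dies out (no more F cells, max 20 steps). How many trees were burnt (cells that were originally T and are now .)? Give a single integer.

Answer: 23

Derivation:
Step 1: +4 fires, +2 burnt (F count now 4)
Step 2: +5 fires, +4 burnt (F count now 5)
Step 3: +5 fires, +5 burnt (F count now 5)
Step 4: +3 fires, +5 burnt (F count now 3)
Step 5: +3 fires, +3 burnt (F count now 3)
Step 6: +2 fires, +3 burnt (F count now 2)
Step 7: +1 fires, +2 burnt (F count now 1)
Step 8: +0 fires, +1 burnt (F count now 0)
Fire out after step 8
Initially T: 25, now '.': 34
Total burnt (originally-T cells now '.'): 23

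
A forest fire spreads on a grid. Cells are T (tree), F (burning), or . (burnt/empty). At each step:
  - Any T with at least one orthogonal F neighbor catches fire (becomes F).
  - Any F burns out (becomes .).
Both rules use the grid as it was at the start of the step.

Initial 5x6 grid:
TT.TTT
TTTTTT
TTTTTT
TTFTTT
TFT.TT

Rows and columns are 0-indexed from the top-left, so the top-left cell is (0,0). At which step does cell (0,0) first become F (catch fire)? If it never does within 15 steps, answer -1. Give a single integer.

Step 1: cell (0,0)='T' (+5 fires, +2 burnt)
Step 2: cell (0,0)='T' (+5 fires, +5 burnt)
Step 3: cell (0,0)='T' (+6 fires, +5 burnt)
Step 4: cell (0,0)='T' (+6 fires, +6 burnt)
Step 5: cell (0,0)='F' (+3 fires, +6 burnt)
  -> target ignites at step 5
Step 6: cell (0,0)='.' (+1 fires, +3 burnt)
Step 7: cell (0,0)='.' (+0 fires, +1 burnt)
  fire out at step 7

5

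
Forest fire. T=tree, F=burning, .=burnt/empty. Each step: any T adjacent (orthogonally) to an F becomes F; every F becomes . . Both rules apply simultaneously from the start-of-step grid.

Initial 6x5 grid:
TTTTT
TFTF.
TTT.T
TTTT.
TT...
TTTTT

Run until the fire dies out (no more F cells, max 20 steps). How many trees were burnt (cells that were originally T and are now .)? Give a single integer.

Answer: 21

Derivation:
Step 1: +5 fires, +2 burnt (F count now 5)
Step 2: +6 fires, +5 burnt (F count now 6)
Step 3: +3 fires, +6 burnt (F count now 3)
Step 4: +3 fires, +3 burnt (F count now 3)
Step 5: +2 fires, +3 burnt (F count now 2)
Step 6: +1 fires, +2 burnt (F count now 1)
Step 7: +1 fires, +1 burnt (F count now 1)
Step 8: +0 fires, +1 burnt (F count now 0)
Fire out after step 8
Initially T: 22, now '.': 29
Total burnt (originally-T cells now '.'): 21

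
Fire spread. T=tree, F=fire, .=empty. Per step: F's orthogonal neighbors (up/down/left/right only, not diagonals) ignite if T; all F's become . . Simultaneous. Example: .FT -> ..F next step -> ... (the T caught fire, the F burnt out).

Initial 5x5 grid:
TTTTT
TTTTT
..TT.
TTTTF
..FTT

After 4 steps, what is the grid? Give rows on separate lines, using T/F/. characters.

Step 1: 4 trees catch fire, 2 burn out
  TTTTT
  TTTTT
  ..TT.
  TTFF.
  ...FF
Step 2: 3 trees catch fire, 4 burn out
  TTTTT
  TTTTT
  ..FF.
  TF...
  .....
Step 3: 3 trees catch fire, 3 burn out
  TTTTT
  TTFFT
  .....
  F....
  .....
Step 4: 4 trees catch fire, 3 burn out
  TTFFT
  TF..F
  .....
  .....
  .....

TTFFT
TF..F
.....
.....
.....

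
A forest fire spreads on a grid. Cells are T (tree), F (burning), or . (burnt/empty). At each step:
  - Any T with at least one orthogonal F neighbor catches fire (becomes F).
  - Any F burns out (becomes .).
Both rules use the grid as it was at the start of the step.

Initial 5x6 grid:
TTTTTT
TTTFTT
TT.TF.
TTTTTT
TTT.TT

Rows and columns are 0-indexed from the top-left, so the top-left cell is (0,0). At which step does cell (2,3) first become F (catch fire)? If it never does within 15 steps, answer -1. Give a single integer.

Step 1: cell (2,3)='F' (+5 fires, +2 burnt)
  -> target ignites at step 1
Step 2: cell (2,3)='.' (+7 fires, +5 burnt)
Step 3: cell (2,3)='.' (+6 fires, +7 burnt)
Step 4: cell (2,3)='.' (+4 fires, +6 burnt)
Step 5: cell (2,3)='.' (+2 fires, +4 burnt)
Step 6: cell (2,3)='.' (+1 fires, +2 burnt)
Step 7: cell (2,3)='.' (+0 fires, +1 burnt)
  fire out at step 7

1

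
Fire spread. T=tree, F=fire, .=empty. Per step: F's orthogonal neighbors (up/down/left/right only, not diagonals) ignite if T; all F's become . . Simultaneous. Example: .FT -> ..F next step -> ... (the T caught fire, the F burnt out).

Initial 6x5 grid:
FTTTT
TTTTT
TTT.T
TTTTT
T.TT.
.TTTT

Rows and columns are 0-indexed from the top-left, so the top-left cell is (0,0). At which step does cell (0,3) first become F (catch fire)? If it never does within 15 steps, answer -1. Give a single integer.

Step 1: cell (0,3)='T' (+2 fires, +1 burnt)
Step 2: cell (0,3)='T' (+3 fires, +2 burnt)
Step 3: cell (0,3)='F' (+4 fires, +3 burnt)
  -> target ignites at step 3
Step 4: cell (0,3)='.' (+5 fires, +4 burnt)
Step 5: cell (0,3)='.' (+2 fires, +5 burnt)
Step 6: cell (0,3)='.' (+3 fires, +2 burnt)
Step 7: cell (0,3)='.' (+3 fires, +3 burnt)
Step 8: cell (0,3)='.' (+2 fires, +3 burnt)
Step 9: cell (0,3)='.' (+1 fires, +2 burnt)
Step 10: cell (0,3)='.' (+0 fires, +1 burnt)
  fire out at step 10

3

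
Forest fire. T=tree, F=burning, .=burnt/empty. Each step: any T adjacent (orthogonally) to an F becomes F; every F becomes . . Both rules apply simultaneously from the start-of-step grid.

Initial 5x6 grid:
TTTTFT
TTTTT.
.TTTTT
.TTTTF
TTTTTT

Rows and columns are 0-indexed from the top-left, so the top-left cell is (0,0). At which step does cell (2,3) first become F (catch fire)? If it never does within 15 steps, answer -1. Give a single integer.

Step 1: cell (2,3)='T' (+6 fires, +2 burnt)
Step 2: cell (2,3)='T' (+5 fires, +6 burnt)
Step 3: cell (2,3)='F' (+5 fires, +5 burnt)
  -> target ignites at step 3
Step 4: cell (2,3)='.' (+5 fires, +5 burnt)
Step 5: cell (2,3)='.' (+3 fires, +5 burnt)
Step 6: cell (2,3)='.' (+1 fires, +3 burnt)
Step 7: cell (2,3)='.' (+0 fires, +1 burnt)
  fire out at step 7

3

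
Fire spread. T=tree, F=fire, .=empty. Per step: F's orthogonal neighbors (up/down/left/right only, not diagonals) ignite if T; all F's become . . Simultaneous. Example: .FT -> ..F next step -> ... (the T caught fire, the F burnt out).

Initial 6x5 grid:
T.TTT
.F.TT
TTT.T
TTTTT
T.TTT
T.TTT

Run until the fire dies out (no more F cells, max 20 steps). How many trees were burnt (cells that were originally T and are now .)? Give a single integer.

Answer: 22

Derivation:
Step 1: +1 fires, +1 burnt (F count now 1)
Step 2: +3 fires, +1 burnt (F count now 3)
Step 3: +2 fires, +3 burnt (F count now 2)
Step 4: +3 fires, +2 burnt (F count now 3)
Step 5: +4 fires, +3 burnt (F count now 4)
Step 6: +3 fires, +4 burnt (F count now 3)
Step 7: +2 fires, +3 burnt (F count now 2)
Step 8: +2 fires, +2 burnt (F count now 2)
Step 9: +1 fires, +2 burnt (F count now 1)
Step 10: +1 fires, +1 burnt (F count now 1)
Step 11: +0 fires, +1 burnt (F count now 0)
Fire out after step 11
Initially T: 23, now '.': 29
Total burnt (originally-T cells now '.'): 22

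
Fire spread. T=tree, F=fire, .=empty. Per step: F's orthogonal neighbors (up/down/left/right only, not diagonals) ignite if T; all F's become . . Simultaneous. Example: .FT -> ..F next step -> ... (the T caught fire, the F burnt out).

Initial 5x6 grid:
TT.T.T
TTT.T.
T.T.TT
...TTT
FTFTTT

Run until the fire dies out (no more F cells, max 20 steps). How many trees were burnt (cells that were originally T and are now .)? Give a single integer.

Answer: 10

Derivation:
Step 1: +2 fires, +2 burnt (F count now 2)
Step 2: +2 fires, +2 burnt (F count now 2)
Step 3: +2 fires, +2 burnt (F count now 2)
Step 4: +2 fires, +2 burnt (F count now 2)
Step 5: +2 fires, +2 burnt (F count now 2)
Step 6: +0 fires, +2 burnt (F count now 0)
Fire out after step 6
Initially T: 19, now '.': 21
Total burnt (originally-T cells now '.'): 10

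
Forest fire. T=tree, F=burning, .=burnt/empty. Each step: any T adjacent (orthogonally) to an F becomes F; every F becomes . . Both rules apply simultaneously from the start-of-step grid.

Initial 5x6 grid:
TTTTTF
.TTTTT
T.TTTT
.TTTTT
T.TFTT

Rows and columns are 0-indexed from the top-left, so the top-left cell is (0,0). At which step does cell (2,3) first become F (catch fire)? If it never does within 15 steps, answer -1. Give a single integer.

Step 1: cell (2,3)='T' (+5 fires, +2 burnt)
Step 2: cell (2,3)='F' (+7 fires, +5 burnt)
  -> target ignites at step 2
Step 3: cell (2,3)='.' (+6 fires, +7 burnt)
Step 4: cell (2,3)='.' (+2 fires, +6 burnt)
Step 5: cell (2,3)='.' (+2 fires, +2 burnt)
Step 6: cell (2,3)='.' (+0 fires, +2 burnt)
  fire out at step 6

2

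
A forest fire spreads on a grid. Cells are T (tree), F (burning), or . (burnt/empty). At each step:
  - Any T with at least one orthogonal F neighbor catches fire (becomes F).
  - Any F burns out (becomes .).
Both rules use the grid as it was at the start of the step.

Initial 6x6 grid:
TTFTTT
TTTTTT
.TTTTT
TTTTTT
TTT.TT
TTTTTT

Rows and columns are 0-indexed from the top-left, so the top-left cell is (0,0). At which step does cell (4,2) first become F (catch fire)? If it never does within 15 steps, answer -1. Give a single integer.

Step 1: cell (4,2)='T' (+3 fires, +1 burnt)
Step 2: cell (4,2)='T' (+5 fires, +3 burnt)
Step 3: cell (4,2)='T' (+6 fires, +5 burnt)
Step 4: cell (4,2)='F' (+5 fires, +6 burnt)
  -> target ignites at step 4
Step 5: cell (4,2)='.' (+5 fires, +5 burnt)
Step 6: cell (4,2)='.' (+5 fires, +5 burnt)
Step 7: cell (4,2)='.' (+3 fires, +5 burnt)
Step 8: cell (4,2)='.' (+1 fires, +3 burnt)
Step 9: cell (4,2)='.' (+0 fires, +1 burnt)
  fire out at step 9

4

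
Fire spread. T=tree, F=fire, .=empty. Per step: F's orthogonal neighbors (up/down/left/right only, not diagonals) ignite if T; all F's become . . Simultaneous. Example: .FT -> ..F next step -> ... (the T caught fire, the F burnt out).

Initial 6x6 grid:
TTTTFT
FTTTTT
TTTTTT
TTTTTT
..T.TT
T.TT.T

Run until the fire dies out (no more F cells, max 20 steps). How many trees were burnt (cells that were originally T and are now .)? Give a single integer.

Step 1: +6 fires, +2 burnt (F count now 6)
Step 2: +8 fires, +6 burnt (F count now 8)
Step 3: +5 fires, +8 burnt (F count now 5)
Step 4: +4 fires, +5 burnt (F count now 4)
Step 5: +2 fires, +4 burnt (F count now 2)
Step 6: +2 fires, +2 burnt (F count now 2)
Step 7: +1 fires, +2 burnt (F count now 1)
Step 8: +0 fires, +1 burnt (F count now 0)
Fire out after step 8
Initially T: 29, now '.': 35
Total burnt (originally-T cells now '.'): 28

Answer: 28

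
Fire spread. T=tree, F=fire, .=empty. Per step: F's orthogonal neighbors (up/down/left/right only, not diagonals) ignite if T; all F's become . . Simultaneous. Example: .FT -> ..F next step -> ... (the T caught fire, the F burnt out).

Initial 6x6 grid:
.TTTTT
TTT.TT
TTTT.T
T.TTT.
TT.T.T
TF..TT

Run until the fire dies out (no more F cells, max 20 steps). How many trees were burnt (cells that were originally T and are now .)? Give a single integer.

Answer: 23

Derivation:
Step 1: +2 fires, +1 burnt (F count now 2)
Step 2: +1 fires, +2 burnt (F count now 1)
Step 3: +1 fires, +1 burnt (F count now 1)
Step 4: +1 fires, +1 burnt (F count now 1)
Step 5: +2 fires, +1 burnt (F count now 2)
Step 6: +2 fires, +2 burnt (F count now 2)
Step 7: +4 fires, +2 burnt (F count now 4)
Step 8: +2 fires, +4 burnt (F count now 2)
Step 9: +3 fires, +2 burnt (F count now 3)
Step 10: +1 fires, +3 burnt (F count now 1)
Step 11: +2 fires, +1 burnt (F count now 2)
Step 12: +1 fires, +2 burnt (F count now 1)
Step 13: +1 fires, +1 burnt (F count now 1)
Step 14: +0 fires, +1 burnt (F count now 0)
Fire out after step 14
Initially T: 26, now '.': 33
Total burnt (originally-T cells now '.'): 23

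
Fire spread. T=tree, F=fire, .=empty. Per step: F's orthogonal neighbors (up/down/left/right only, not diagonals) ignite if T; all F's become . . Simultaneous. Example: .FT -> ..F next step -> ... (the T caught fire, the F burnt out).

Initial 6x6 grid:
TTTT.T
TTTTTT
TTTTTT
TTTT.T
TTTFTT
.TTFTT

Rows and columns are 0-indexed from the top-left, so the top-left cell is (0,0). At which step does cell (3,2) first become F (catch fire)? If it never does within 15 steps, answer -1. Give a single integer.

Step 1: cell (3,2)='T' (+5 fires, +2 burnt)
Step 2: cell (3,2)='F' (+6 fires, +5 burnt)
  -> target ignites at step 2
Step 3: cell (3,2)='.' (+6 fires, +6 burnt)
Step 4: cell (3,2)='.' (+6 fires, +6 burnt)
Step 5: cell (3,2)='.' (+4 fires, +6 burnt)
Step 6: cell (3,2)='.' (+3 fires, +4 burnt)
Step 7: cell (3,2)='.' (+1 fires, +3 burnt)
Step 8: cell (3,2)='.' (+0 fires, +1 burnt)
  fire out at step 8

2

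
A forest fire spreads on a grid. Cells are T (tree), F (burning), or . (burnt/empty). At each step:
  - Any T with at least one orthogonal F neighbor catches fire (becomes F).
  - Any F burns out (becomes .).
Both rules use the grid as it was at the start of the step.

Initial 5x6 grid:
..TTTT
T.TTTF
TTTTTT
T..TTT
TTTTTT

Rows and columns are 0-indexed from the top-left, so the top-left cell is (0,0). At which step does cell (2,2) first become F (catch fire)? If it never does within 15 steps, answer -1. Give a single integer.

Step 1: cell (2,2)='T' (+3 fires, +1 burnt)
Step 2: cell (2,2)='T' (+4 fires, +3 burnt)
Step 3: cell (2,2)='T' (+5 fires, +4 burnt)
Step 4: cell (2,2)='F' (+4 fires, +5 burnt)
  -> target ignites at step 4
Step 5: cell (2,2)='.' (+2 fires, +4 burnt)
Step 6: cell (2,2)='.' (+2 fires, +2 burnt)
Step 7: cell (2,2)='.' (+3 fires, +2 burnt)
Step 8: cell (2,2)='.' (+1 fires, +3 burnt)
Step 9: cell (2,2)='.' (+0 fires, +1 burnt)
  fire out at step 9

4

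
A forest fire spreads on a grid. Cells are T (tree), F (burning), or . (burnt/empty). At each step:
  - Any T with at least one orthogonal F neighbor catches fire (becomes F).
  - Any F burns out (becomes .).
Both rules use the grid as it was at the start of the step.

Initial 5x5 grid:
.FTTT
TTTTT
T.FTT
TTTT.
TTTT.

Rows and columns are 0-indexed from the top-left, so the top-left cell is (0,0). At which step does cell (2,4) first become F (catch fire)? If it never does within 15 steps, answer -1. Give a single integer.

Step 1: cell (2,4)='T' (+5 fires, +2 burnt)
Step 2: cell (2,4)='F' (+7 fires, +5 burnt)
  -> target ignites at step 2
Step 3: cell (2,4)='.' (+6 fires, +7 burnt)
Step 4: cell (2,4)='.' (+1 fires, +6 burnt)
Step 5: cell (2,4)='.' (+0 fires, +1 burnt)
  fire out at step 5

2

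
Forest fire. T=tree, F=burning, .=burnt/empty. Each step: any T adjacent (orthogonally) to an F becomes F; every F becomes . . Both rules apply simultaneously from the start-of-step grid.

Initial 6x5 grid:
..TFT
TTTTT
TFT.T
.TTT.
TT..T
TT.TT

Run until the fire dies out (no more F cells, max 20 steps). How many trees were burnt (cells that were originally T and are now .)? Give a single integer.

Step 1: +7 fires, +2 burnt (F count now 7)
Step 2: +5 fires, +7 burnt (F count now 5)
Step 3: +4 fires, +5 burnt (F count now 4)
Step 4: +1 fires, +4 burnt (F count now 1)
Step 5: +0 fires, +1 burnt (F count now 0)
Fire out after step 5
Initially T: 20, now '.': 27
Total burnt (originally-T cells now '.'): 17

Answer: 17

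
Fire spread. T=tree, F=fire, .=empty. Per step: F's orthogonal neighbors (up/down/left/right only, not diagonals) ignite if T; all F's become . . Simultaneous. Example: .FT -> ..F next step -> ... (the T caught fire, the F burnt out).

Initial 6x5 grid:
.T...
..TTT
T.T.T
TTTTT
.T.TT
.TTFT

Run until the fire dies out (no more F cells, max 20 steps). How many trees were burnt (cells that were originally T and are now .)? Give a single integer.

Step 1: +3 fires, +1 burnt (F count now 3)
Step 2: +3 fires, +3 burnt (F count now 3)
Step 3: +3 fires, +3 burnt (F count now 3)
Step 4: +3 fires, +3 burnt (F count now 3)
Step 5: +3 fires, +3 burnt (F count now 3)
Step 6: +2 fires, +3 burnt (F count now 2)
Step 7: +0 fires, +2 burnt (F count now 0)
Fire out after step 7
Initially T: 18, now '.': 29
Total burnt (originally-T cells now '.'): 17

Answer: 17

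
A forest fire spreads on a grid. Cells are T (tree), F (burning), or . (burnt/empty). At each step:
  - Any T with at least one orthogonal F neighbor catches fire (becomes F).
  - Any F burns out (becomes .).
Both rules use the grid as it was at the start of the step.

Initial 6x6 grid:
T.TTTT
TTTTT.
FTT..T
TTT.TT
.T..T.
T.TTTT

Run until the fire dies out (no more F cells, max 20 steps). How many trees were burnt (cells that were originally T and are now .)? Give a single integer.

Step 1: +3 fires, +1 burnt (F count now 3)
Step 2: +4 fires, +3 burnt (F count now 4)
Step 3: +3 fires, +4 burnt (F count now 3)
Step 4: +2 fires, +3 burnt (F count now 2)
Step 5: +2 fires, +2 burnt (F count now 2)
Step 6: +1 fires, +2 burnt (F count now 1)
Step 7: +1 fires, +1 burnt (F count now 1)
Step 8: +0 fires, +1 burnt (F count now 0)
Fire out after step 8
Initially T: 25, now '.': 27
Total burnt (originally-T cells now '.'): 16

Answer: 16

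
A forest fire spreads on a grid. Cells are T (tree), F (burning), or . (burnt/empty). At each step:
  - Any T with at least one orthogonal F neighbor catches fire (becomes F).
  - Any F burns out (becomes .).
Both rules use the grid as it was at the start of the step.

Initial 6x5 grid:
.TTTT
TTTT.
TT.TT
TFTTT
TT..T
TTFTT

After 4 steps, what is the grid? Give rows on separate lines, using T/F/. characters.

Step 1: 6 trees catch fire, 2 burn out
  .TTTT
  TTTT.
  TF.TT
  F.FTT
  TF..T
  TF.FT
Step 2: 6 trees catch fire, 6 burn out
  .TTTT
  TFTT.
  F..TT
  ...FT
  F...T
  F...F
Step 3: 6 trees catch fire, 6 burn out
  .FTTT
  F.FT.
  ...FT
  ....F
  ....F
  .....
Step 4: 3 trees catch fire, 6 burn out
  ..FTT
  ...F.
  ....F
  .....
  .....
  .....

..FTT
...F.
....F
.....
.....
.....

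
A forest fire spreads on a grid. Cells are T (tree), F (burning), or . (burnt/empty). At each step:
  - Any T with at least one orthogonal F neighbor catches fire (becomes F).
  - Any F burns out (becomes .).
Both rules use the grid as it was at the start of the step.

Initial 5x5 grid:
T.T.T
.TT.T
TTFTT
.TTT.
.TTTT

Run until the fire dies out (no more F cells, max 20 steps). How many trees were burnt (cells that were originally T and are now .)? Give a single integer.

Answer: 16

Derivation:
Step 1: +4 fires, +1 burnt (F count now 4)
Step 2: +7 fires, +4 burnt (F count now 7)
Step 3: +3 fires, +7 burnt (F count now 3)
Step 4: +2 fires, +3 burnt (F count now 2)
Step 5: +0 fires, +2 burnt (F count now 0)
Fire out after step 5
Initially T: 17, now '.': 24
Total burnt (originally-T cells now '.'): 16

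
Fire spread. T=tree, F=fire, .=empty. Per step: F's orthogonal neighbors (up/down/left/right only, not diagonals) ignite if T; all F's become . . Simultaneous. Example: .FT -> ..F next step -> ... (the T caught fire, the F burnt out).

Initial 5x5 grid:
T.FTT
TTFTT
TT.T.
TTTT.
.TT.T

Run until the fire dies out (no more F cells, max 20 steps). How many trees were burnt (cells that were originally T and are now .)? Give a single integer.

Answer: 16

Derivation:
Step 1: +3 fires, +2 burnt (F count now 3)
Step 2: +5 fires, +3 burnt (F count now 5)
Step 3: +4 fires, +5 burnt (F count now 4)
Step 4: +3 fires, +4 burnt (F count now 3)
Step 5: +1 fires, +3 burnt (F count now 1)
Step 6: +0 fires, +1 burnt (F count now 0)
Fire out after step 6
Initially T: 17, now '.': 24
Total burnt (originally-T cells now '.'): 16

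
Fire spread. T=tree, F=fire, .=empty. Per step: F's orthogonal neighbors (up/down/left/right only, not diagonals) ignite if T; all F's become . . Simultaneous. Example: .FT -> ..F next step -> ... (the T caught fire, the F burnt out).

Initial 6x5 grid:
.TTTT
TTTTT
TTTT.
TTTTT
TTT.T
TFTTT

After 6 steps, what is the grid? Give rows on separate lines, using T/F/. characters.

Step 1: 3 trees catch fire, 1 burn out
  .TTTT
  TTTTT
  TTTT.
  TTTTT
  TFT.T
  F.FTT
Step 2: 4 trees catch fire, 3 burn out
  .TTTT
  TTTTT
  TTTT.
  TFTTT
  F.F.T
  ...FT
Step 3: 4 trees catch fire, 4 burn out
  .TTTT
  TTTTT
  TFTT.
  F.FTT
  ....T
  ....F
Step 4: 5 trees catch fire, 4 burn out
  .TTTT
  TFTTT
  F.FT.
  ...FT
  ....F
  .....
Step 5: 5 trees catch fire, 5 burn out
  .FTTT
  F.FTT
  ...F.
  ....F
  .....
  .....
Step 6: 2 trees catch fire, 5 burn out
  ..FTT
  ...FT
  .....
  .....
  .....
  .....

..FTT
...FT
.....
.....
.....
.....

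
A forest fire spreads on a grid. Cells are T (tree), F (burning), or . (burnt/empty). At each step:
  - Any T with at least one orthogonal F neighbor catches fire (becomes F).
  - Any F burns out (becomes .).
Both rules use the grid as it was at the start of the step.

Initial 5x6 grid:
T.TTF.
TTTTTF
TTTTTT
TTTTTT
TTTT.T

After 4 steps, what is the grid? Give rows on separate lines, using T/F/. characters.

Step 1: 3 trees catch fire, 2 burn out
  T.TF..
  TTTTF.
  TTTTTF
  TTTTTT
  TTTT.T
Step 2: 4 trees catch fire, 3 burn out
  T.F...
  TTTF..
  TTTTF.
  TTTTTF
  TTTT.T
Step 3: 4 trees catch fire, 4 burn out
  T.....
  TTF...
  TTTF..
  TTTTF.
  TTTT.F
Step 4: 3 trees catch fire, 4 burn out
  T.....
  TF....
  TTF...
  TTTF..
  TTTT..

T.....
TF....
TTF...
TTTF..
TTTT..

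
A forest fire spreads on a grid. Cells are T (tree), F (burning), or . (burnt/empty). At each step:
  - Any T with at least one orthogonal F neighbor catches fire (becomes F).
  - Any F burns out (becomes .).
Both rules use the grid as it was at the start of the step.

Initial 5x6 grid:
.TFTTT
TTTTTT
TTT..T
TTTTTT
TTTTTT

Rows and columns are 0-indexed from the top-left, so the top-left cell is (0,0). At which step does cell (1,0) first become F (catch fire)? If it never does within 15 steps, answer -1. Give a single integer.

Step 1: cell (1,0)='T' (+3 fires, +1 burnt)
Step 2: cell (1,0)='T' (+4 fires, +3 burnt)
Step 3: cell (1,0)='F' (+5 fires, +4 burnt)
  -> target ignites at step 3
Step 4: cell (1,0)='.' (+5 fires, +5 burnt)
Step 5: cell (1,0)='.' (+5 fires, +5 burnt)
Step 6: cell (1,0)='.' (+3 fires, +5 burnt)
Step 7: cell (1,0)='.' (+1 fires, +3 burnt)
Step 8: cell (1,0)='.' (+0 fires, +1 burnt)
  fire out at step 8

3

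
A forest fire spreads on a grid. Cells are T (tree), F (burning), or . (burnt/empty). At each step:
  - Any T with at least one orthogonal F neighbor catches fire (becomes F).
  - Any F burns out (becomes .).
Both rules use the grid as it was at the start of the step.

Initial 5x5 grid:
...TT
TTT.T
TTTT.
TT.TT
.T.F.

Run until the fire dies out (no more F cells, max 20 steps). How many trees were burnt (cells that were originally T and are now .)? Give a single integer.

Answer: 12

Derivation:
Step 1: +1 fires, +1 burnt (F count now 1)
Step 2: +2 fires, +1 burnt (F count now 2)
Step 3: +1 fires, +2 burnt (F count now 1)
Step 4: +2 fires, +1 burnt (F count now 2)
Step 5: +3 fires, +2 burnt (F count now 3)
Step 6: +3 fires, +3 burnt (F count now 3)
Step 7: +0 fires, +3 burnt (F count now 0)
Fire out after step 7
Initially T: 15, now '.': 22
Total burnt (originally-T cells now '.'): 12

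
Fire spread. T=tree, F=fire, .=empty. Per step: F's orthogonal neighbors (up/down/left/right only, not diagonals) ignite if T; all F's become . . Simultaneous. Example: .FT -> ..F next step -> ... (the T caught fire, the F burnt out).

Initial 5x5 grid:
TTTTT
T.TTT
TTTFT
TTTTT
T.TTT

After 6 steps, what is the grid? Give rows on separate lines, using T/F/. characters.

Step 1: 4 trees catch fire, 1 burn out
  TTTTT
  T.TFT
  TTF.F
  TTTFT
  T.TTT
Step 2: 7 trees catch fire, 4 burn out
  TTTFT
  T.F.F
  TF...
  TTF.F
  T.TFT
Step 3: 6 trees catch fire, 7 burn out
  TTF.F
  T....
  F....
  TF...
  T.F.F
Step 4: 3 trees catch fire, 6 burn out
  TF...
  F....
  .....
  F....
  T....
Step 5: 2 trees catch fire, 3 burn out
  F....
  .....
  .....
  .....
  F....
Step 6: 0 trees catch fire, 2 burn out
  .....
  .....
  .....
  .....
  .....

.....
.....
.....
.....
.....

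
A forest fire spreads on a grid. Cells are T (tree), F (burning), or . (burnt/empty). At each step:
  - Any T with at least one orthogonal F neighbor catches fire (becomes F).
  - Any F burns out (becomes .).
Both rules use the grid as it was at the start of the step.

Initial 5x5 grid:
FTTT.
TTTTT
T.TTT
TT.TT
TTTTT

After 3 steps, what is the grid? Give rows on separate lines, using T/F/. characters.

Step 1: 2 trees catch fire, 1 burn out
  .FTT.
  FTTTT
  T.TTT
  TT.TT
  TTTTT
Step 2: 3 trees catch fire, 2 burn out
  ..FT.
  .FTTT
  F.TTT
  TT.TT
  TTTTT
Step 3: 3 trees catch fire, 3 burn out
  ...F.
  ..FTT
  ..TTT
  FT.TT
  TTTTT

...F.
..FTT
..TTT
FT.TT
TTTTT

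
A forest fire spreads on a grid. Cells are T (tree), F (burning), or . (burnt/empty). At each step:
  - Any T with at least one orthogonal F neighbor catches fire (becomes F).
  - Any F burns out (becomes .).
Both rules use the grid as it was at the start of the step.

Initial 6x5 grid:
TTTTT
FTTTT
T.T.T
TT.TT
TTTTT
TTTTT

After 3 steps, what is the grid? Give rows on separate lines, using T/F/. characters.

Step 1: 3 trees catch fire, 1 burn out
  FTTTT
  .FTTT
  F.T.T
  TT.TT
  TTTTT
  TTTTT
Step 2: 3 trees catch fire, 3 burn out
  .FTTT
  ..FTT
  ..T.T
  FT.TT
  TTTTT
  TTTTT
Step 3: 5 trees catch fire, 3 burn out
  ..FTT
  ...FT
  ..F.T
  .F.TT
  FTTTT
  TTTTT

..FTT
...FT
..F.T
.F.TT
FTTTT
TTTTT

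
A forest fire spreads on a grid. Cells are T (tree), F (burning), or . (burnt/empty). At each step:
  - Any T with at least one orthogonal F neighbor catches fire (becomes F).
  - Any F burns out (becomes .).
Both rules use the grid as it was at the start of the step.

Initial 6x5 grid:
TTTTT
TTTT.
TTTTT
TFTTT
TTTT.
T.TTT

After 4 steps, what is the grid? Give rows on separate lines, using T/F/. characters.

Step 1: 4 trees catch fire, 1 burn out
  TTTTT
  TTTT.
  TFTTT
  F.FTT
  TFTT.
  T.TTT
Step 2: 6 trees catch fire, 4 burn out
  TTTTT
  TFTT.
  F.FTT
  ...FT
  F.FT.
  T.TTT
Step 3: 8 trees catch fire, 6 burn out
  TFTTT
  F.FT.
  ...FT
  ....F
  ...F.
  F.FTT
Step 4: 5 trees catch fire, 8 burn out
  F.FTT
  ...F.
  ....F
  .....
  .....
  ...FT

F.FTT
...F.
....F
.....
.....
...FT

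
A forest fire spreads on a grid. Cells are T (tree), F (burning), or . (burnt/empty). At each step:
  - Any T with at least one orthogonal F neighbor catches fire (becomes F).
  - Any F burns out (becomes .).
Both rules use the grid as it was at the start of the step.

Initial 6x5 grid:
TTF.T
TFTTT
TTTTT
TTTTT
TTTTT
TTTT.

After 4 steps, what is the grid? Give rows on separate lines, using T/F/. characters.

Step 1: 4 trees catch fire, 2 burn out
  TF..T
  F.FTT
  TFTTT
  TTTTT
  TTTTT
  TTTT.
Step 2: 5 trees catch fire, 4 burn out
  F...T
  ...FT
  F.FTT
  TFTTT
  TTTTT
  TTTT.
Step 3: 5 trees catch fire, 5 burn out
  ....T
  ....F
  ...FT
  F.FTT
  TFTTT
  TTTT.
Step 4: 6 trees catch fire, 5 burn out
  ....F
  .....
  ....F
  ...FT
  F.FTT
  TFTT.

....F
.....
....F
...FT
F.FTT
TFTT.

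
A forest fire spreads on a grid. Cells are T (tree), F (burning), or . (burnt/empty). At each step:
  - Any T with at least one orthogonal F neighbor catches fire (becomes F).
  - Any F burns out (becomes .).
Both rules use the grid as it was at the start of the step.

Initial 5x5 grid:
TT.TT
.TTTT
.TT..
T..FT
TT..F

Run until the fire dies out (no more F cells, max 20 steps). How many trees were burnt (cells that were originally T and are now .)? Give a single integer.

Step 1: +1 fires, +2 burnt (F count now 1)
Step 2: +0 fires, +1 burnt (F count now 0)
Fire out after step 2
Initially T: 14, now '.': 12
Total burnt (originally-T cells now '.'): 1

Answer: 1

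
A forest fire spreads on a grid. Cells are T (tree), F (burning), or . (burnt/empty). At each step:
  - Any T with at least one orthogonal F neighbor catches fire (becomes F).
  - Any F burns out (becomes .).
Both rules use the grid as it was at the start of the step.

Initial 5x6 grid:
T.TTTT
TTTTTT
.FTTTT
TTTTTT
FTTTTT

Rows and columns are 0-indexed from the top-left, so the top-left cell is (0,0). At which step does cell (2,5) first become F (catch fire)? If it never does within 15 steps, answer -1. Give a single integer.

Step 1: cell (2,5)='T' (+5 fires, +2 burnt)
Step 2: cell (2,5)='T' (+5 fires, +5 burnt)
Step 3: cell (2,5)='T' (+6 fires, +5 burnt)
Step 4: cell (2,5)='F' (+5 fires, +6 burnt)
  -> target ignites at step 4
Step 5: cell (2,5)='.' (+4 fires, +5 burnt)
Step 6: cell (2,5)='.' (+1 fires, +4 burnt)
Step 7: cell (2,5)='.' (+0 fires, +1 burnt)
  fire out at step 7

4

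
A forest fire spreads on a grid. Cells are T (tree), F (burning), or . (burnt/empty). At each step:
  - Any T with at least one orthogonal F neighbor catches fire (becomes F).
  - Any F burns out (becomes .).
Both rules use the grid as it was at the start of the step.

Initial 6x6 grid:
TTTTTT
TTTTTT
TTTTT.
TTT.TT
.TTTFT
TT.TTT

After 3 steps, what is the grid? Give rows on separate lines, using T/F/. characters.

Step 1: 4 trees catch fire, 1 burn out
  TTTTTT
  TTTTTT
  TTTTT.
  TTT.FT
  .TTF.F
  TT.TFT
Step 2: 5 trees catch fire, 4 burn out
  TTTTTT
  TTTTTT
  TTTTF.
  TTT..F
  .TF...
  TT.F.F
Step 3: 4 trees catch fire, 5 burn out
  TTTTTT
  TTTTFT
  TTTF..
  TTF...
  .F....
  TT....

TTTTTT
TTTTFT
TTTF..
TTF...
.F....
TT....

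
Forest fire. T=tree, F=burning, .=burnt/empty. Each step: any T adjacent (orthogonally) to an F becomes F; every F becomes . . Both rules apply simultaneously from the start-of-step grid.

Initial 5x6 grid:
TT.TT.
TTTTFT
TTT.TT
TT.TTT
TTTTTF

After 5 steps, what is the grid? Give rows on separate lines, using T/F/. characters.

Step 1: 6 trees catch fire, 2 burn out
  TT.TF.
  TTTF.F
  TTT.FT
  TT.TTF
  TTTTF.
Step 2: 5 trees catch fire, 6 burn out
  TT.F..
  TTF...
  TTT..F
  TT.TF.
  TTTF..
Step 3: 4 trees catch fire, 5 burn out
  TT....
  TF....
  TTF...
  TT.F..
  TTF...
Step 4: 4 trees catch fire, 4 burn out
  TF....
  F.....
  TF....
  TT....
  TF....
Step 5: 4 trees catch fire, 4 burn out
  F.....
  ......
  F.....
  TF....
  F.....

F.....
......
F.....
TF....
F.....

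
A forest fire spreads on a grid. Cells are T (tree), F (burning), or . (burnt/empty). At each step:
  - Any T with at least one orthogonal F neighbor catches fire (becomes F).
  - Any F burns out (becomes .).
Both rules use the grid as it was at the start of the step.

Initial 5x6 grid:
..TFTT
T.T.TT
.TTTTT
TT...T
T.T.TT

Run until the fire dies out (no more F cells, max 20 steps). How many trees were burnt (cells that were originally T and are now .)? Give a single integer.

Step 1: +2 fires, +1 burnt (F count now 2)
Step 2: +3 fires, +2 burnt (F count now 3)
Step 3: +3 fires, +3 burnt (F count now 3)
Step 4: +3 fires, +3 burnt (F count now 3)
Step 5: +2 fires, +3 burnt (F count now 2)
Step 6: +2 fires, +2 burnt (F count now 2)
Step 7: +2 fires, +2 burnt (F count now 2)
Step 8: +0 fires, +2 burnt (F count now 0)
Fire out after step 8
Initially T: 19, now '.': 28
Total burnt (originally-T cells now '.'): 17

Answer: 17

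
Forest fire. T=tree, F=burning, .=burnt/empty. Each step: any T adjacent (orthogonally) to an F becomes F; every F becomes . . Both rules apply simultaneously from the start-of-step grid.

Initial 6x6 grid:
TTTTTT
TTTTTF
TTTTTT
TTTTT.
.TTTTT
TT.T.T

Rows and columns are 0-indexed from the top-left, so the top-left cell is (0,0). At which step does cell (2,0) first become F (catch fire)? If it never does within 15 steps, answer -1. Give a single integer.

Step 1: cell (2,0)='T' (+3 fires, +1 burnt)
Step 2: cell (2,0)='T' (+3 fires, +3 burnt)
Step 3: cell (2,0)='T' (+4 fires, +3 burnt)
Step 4: cell (2,0)='T' (+5 fires, +4 burnt)
Step 5: cell (2,0)='T' (+6 fires, +5 burnt)
Step 6: cell (2,0)='F' (+6 fires, +6 burnt)
  -> target ignites at step 6
Step 7: cell (2,0)='.' (+2 fires, +6 burnt)
Step 8: cell (2,0)='.' (+1 fires, +2 burnt)
Step 9: cell (2,0)='.' (+1 fires, +1 burnt)
Step 10: cell (2,0)='.' (+0 fires, +1 burnt)
  fire out at step 10

6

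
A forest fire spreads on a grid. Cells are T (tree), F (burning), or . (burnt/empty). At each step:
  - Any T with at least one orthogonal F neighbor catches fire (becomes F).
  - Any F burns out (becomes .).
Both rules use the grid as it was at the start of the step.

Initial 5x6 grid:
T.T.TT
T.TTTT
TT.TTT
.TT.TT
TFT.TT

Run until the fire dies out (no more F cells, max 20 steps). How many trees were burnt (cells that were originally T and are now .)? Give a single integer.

Answer: 8

Derivation:
Step 1: +3 fires, +1 burnt (F count now 3)
Step 2: +2 fires, +3 burnt (F count now 2)
Step 3: +1 fires, +2 burnt (F count now 1)
Step 4: +1 fires, +1 burnt (F count now 1)
Step 5: +1 fires, +1 burnt (F count now 1)
Step 6: +0 fires, +1 burnt (F count now 0)
Fire out after step 6
Initially T: 22, now '.': 16
Total burnt (originally-T cells now '.'): 8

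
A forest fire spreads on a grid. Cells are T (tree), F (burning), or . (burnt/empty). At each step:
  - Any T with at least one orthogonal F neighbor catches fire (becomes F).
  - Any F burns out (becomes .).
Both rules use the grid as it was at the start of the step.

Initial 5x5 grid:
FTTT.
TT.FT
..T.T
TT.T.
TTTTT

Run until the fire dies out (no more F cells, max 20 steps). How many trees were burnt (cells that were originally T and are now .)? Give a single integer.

Answer: 7

Derivation:
Step 1: +4 fires, +2 burnt (F count now 4)
Step 2: +3 fires, +4 burnt (F count now 3)
Step 3: +0 fires, +3 burnt (F count now 0)
Fire out after step 3
Initially T: 16, now '.': 16
Total burnt (originally-T cells now '.'): 7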